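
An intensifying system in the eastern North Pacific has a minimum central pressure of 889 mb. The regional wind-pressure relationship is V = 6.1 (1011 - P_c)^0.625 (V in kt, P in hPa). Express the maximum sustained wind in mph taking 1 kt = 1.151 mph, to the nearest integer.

141 mph

ΔP = 1011 − 889 = 122 mb.
V ≈ 6.1 × 122^0.625 = 6.1 × 20.136 ≈ 122.830 kt.
122.830 × 1.151 ≈ 141.38 mph → 141 mph.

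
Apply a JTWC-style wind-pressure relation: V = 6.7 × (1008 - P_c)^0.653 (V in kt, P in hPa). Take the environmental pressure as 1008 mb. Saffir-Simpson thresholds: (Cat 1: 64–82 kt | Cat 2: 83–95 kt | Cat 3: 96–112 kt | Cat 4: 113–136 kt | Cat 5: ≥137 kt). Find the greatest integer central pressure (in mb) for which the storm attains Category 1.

976 mb

Category 1 begins at V = 64 kt.
Required ΔP = (64/6.7)^(1/0.653) = 9.552^1.531 ≈ 31.69 mb.
P_c ≤ 1008 − 31.69 = 976.31, so the highest integer P_c is 976 mb.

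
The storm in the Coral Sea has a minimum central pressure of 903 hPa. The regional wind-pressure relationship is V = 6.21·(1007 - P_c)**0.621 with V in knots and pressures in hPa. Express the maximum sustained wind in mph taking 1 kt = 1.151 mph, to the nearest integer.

128 mph

ΔP = 1007 − 903 = 104 hPa.
V ≈ 6.21 × 104^0.621 = 6.21 × 17.889 ≈ 111.089 kt.
111.089 × 1.151 ≈ 127.86 mph → 128 mph.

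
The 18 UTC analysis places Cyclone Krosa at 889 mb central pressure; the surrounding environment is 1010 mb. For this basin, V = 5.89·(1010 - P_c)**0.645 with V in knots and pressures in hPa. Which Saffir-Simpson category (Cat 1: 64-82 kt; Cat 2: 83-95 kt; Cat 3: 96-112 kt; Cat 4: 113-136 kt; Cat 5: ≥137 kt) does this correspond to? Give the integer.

4

ΔP = 1010 − 889 = 121 mb.
V ≈ 5.89 × 121^0.645 = 5.89 × 22.05 ≈ 130 kt.
130 kt falls in the Category 4 band.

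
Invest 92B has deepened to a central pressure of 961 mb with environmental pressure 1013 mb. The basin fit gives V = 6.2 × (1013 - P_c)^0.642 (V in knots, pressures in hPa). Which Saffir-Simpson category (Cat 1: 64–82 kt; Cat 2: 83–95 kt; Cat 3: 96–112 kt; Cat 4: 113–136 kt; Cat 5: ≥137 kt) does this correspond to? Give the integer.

1

ΔP = 1013 − 961 = 52 mb.
V ≈ 6.2 × 52^0.642 = 6.2 × 12.64 ≈ 78 kt.
78 kt falls in the Category 1 band.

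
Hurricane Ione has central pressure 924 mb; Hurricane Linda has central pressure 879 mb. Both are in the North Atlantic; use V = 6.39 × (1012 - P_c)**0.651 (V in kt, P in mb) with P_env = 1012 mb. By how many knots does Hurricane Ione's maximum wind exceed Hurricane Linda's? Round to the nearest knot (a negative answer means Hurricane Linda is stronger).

Hurricane Ione: ΔP = 88; V ≈ 6.39 × 88^0.651 ≈ 117.86 kt.
Hurricane Linda: ΔP = 133; V ≈ 6.39 × 133^0.651 ≈ 154.22 kt.
Difference ≈ 117.86 − 154.22 = -36.36 → -36 kt.

-36 kt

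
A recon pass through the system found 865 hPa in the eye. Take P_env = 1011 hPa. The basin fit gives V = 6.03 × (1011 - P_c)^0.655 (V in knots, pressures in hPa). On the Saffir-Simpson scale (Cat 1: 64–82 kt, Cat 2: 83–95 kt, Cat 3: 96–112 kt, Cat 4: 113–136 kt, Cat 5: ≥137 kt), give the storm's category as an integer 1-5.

ΔP = 1011 − 865 = 146 hPa.
V ≈ 6.03 × 146^0.655 = 6.03 × 26.16 ≈ 158 kt.
158 kt falls in the Category 5 band.

5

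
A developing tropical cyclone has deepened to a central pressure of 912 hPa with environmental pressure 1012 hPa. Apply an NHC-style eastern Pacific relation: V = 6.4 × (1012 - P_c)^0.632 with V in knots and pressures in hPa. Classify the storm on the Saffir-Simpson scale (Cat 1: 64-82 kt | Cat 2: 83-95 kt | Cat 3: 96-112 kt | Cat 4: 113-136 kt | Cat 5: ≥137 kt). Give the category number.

ΔP = 1012 − 912 = 100 hPa.
V ≈ 6.4 × 100^0.632 = 6.4 × 18.37 ≈ 118 kt.
118 kt falls in the Category 4 band.

4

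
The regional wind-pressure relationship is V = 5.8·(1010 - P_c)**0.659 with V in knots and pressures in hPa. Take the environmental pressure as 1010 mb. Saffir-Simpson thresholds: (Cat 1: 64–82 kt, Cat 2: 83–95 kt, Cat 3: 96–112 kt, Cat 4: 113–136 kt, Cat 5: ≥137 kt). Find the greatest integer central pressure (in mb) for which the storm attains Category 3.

939 mb

Category 3 begins at V = 96 kt.
Required ΔP = (96/5.8)^(1/0.659) = 16.552^1.517 ≈ 70.72 mb.
P_c ≤ 1010 − 70.72 = 939.28, so the highest integer P_c is 939 mb.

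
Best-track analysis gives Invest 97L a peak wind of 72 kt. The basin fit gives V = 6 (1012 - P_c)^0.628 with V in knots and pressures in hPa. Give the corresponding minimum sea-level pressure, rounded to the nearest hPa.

960 hPa

ΔP = (V / 6)^(1/0.628) = (72/6)^1.592.
72/6 = 12.000; 12.000^1.592 ≈ 52.29 hPa.
P_c = 1012 − 52.29 = 959.71 ≈ 960 hPa.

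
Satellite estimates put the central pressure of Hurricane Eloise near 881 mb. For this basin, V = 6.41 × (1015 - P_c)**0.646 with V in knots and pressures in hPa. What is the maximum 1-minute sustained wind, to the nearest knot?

ΔP = 1015 − 881 = 134 mb.
134^0.646 ≈ 23.665.
V ≈ 6.41 × 23.665 ≈ 151.7 kt.

152 kt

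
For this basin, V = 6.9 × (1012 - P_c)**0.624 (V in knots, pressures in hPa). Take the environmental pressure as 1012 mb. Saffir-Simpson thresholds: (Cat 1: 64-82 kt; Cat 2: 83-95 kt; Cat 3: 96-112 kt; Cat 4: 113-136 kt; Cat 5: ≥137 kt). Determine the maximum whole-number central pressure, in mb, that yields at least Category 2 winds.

958 mb

Category 2 begins at V = 83 kt.
Required ΔP = (83/6.9)^(1/0.624) = 12.029^1.603 ≈ 53.84 mb.
P_c ≤ 1012 − 53.84 = 958.16, so the highest integer P_c is 958 mb.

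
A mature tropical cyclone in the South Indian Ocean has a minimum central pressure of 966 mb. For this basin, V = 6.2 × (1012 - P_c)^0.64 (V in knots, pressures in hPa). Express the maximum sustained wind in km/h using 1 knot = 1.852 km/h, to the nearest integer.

133 km/h

ΔP = 1012 − 966 = 46 mb.
V ≈ 6.2 × 46^0.64 = 6.2 × 11.592 ≈ 71.871 kt.
71.871 × 1.852 ≈ 133.11 km/h → 133 km/h.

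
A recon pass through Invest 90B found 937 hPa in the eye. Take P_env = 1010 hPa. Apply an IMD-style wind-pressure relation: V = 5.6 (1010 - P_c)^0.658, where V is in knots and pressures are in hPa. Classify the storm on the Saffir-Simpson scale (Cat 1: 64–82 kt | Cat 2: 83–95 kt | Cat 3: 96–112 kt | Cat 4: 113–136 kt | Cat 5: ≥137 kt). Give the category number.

ΔP = 1010 − 937 = 73 hPa.
V ≈ 5.6 × 73^0.658 = 5.6 × 16.83 ≈ 94 kt.
94 kt falls in the Category 2 band.

2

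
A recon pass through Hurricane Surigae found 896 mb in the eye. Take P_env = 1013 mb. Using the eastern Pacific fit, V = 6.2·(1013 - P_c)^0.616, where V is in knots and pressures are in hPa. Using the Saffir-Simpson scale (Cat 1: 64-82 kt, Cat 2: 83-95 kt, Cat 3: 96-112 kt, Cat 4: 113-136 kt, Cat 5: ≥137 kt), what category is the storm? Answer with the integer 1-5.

ΔP = 1013 − 896 = 117 mb.
V ≈ 6.2 × 117^0.616 = 6.2 × 18.79 ≈ 117 kt.
117 kt falls in the Category 4 band.

4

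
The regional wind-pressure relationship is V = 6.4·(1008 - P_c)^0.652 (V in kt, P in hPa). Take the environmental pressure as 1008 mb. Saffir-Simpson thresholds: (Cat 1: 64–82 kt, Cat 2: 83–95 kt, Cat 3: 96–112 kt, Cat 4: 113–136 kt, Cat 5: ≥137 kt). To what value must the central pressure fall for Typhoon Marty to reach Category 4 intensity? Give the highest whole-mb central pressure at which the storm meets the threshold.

Category 4 begins at V = 113 kt.
Required ΔP = (113/6.4)^(1/0.652) = 17.656^1.534 ≈ 81.74 mb.
P_c ≤ 1008 − 81.74 = 926.26, so the highest integer P_c is 926 mb.

926 mb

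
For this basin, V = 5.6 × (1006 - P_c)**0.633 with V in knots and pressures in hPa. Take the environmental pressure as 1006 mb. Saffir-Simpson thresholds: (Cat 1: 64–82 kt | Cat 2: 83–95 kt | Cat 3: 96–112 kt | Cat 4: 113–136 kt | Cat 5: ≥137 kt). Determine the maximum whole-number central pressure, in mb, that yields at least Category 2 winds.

Category 2 begins at V = 83 kt.
Required ΔP = (83/5.6)^(1/0.633) = 14.821^1.580 ≈ 70.75 mb.
P_c ≤ 1006 − 70.75 = 935.25, so the highest integer P_c is 935 mb.

935 mb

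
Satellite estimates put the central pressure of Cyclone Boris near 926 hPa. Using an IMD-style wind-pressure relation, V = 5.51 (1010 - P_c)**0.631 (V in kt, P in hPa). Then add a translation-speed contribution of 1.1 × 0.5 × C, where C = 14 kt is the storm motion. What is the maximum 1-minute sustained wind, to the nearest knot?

ΔP = 1010 − 926 = 84 hPa.
84^0.631 ≈ 16.376.
V ≈ 5.51 × 16.376 ≈ 90.2 kt.
Translation term: 1.1 × 0.5 × 14 = 7.7 kt.
Corrected V ≈ 97.9 kt → 98 kt.

98 kt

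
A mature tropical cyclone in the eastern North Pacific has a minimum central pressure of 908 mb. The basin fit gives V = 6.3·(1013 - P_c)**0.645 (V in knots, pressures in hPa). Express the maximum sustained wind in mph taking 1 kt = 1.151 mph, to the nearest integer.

146 mph

ΔP = 1013 − 908 = 105 mb.
V ≈ 6.3 × 105^0.645 = 6.3 × 20.122 ≈ 126.767 kt.
126.767 × 1.151 ≈ 145.91 mph → 146 mph.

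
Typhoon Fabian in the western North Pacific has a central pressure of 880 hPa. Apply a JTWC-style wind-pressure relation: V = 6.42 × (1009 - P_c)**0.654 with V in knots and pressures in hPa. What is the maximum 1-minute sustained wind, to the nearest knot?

ΔP = 1009 − 880 = 129 hPa.
129^0.654 ≈ 24.006.
V ≈ 6.42 × 24.006 ≈ 154.1 kt.

154 kt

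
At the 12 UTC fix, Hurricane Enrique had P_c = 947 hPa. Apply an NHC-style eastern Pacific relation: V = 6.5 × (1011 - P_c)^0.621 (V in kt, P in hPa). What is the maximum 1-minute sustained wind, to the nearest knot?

86 kt

ΔP = 1011 − 947 = 64 hPa.
64^0.621 ≈ 13.232.
V ≈ 6.5 × 13.232 ≈ 86.0 kt.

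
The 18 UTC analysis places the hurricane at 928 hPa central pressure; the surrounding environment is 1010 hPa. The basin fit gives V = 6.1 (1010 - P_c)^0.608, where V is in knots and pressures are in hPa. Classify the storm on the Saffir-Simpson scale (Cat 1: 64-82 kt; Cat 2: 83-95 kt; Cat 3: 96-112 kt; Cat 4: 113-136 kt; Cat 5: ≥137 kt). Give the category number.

ΔP = 1010 − 928 = 82 hPa.
V ≈ 6.1 × 82^0.608 = 6.1 × 14.57 ≈ 89 kt.
89 kt falls in the Category 2 band.

2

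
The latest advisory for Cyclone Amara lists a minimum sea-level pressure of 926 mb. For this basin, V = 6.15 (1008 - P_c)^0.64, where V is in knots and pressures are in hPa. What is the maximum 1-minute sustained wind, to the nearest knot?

103 kt

ΔP = 1008 − 926 = 82 mb.
82^0.64 ≈ 16.782.
V ≈ 6.15 × 16.782 ≈ 103.2 kt.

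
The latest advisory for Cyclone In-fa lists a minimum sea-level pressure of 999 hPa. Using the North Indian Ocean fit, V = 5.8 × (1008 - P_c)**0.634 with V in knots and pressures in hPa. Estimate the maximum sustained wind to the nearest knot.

ΔP = 1008 − 999 = 9 hPa.
9^0.634 ≈ 4.027.
V ≈ 5.8 × 4.027 ≈ 23.4 kt.

23 kt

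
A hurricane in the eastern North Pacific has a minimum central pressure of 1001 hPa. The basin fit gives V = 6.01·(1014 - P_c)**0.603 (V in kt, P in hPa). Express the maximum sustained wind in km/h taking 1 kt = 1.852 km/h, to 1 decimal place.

ΔP = 1014 − 1001 = 13 hPa.
V ≈ 6.01 × 13^0.603 = 6.01 × 4.696 ≈ 28.222 kt.
28.222 × 1.852 ≈ 52.27 km/h → 52.3 km/h.

52.3 km/h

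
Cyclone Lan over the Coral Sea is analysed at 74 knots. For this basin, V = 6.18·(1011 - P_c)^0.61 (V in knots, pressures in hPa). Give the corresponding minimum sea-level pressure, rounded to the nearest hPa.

ΔP = (V / 6.18)^(1/0.61) = (74/6.18)^1.639.
74/6.18 = 11.974; 11.974^1.639 ≈ 58.56 hPa.
P_c = 1011 − 58.56 = 952.44 ≈ 952 hPa.

952 hPa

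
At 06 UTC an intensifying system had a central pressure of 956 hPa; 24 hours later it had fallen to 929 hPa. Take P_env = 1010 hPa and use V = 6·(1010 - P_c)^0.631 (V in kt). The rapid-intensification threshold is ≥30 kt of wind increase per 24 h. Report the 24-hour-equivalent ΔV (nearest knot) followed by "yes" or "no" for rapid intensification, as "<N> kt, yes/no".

V₁: ΔP = 54, V ≈ 6 × 54^0.631 ≈ 74.35 kt.
V₂: ΔP = 81, V ≈ 6 × 81^0.631 ≈ 96.03 kt.
ΔV over 24 h = 21.68 kt → 24 h equivalent = 21.68 × 24/24 ≈ 21.68 kt.
22 kt < 30 kt ⇒ not rapid intensification.

22 kt, no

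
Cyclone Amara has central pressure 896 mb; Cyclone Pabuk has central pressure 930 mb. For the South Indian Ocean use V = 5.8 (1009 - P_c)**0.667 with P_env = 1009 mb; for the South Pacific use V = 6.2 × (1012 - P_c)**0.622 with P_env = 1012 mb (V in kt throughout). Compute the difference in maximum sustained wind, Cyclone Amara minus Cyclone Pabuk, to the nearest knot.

Cyclone Amara: ΔP = 113; V ≈ 5.8 × 113^0.667 ≈ 135.78 kt.
Cyclone Pabuk: ΔP = 82; V ≈ 6.2 × 82^0.622 ≈ 96.11 kt.
Difference ≈ 135.78 − 96.11 = 39.67 → 40 kt.

40 kt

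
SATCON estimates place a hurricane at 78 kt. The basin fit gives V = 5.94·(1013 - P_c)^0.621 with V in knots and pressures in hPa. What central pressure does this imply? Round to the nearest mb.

950 mb

ΔP = (V / 5.94)^(1/0.621) = (78/5.94)^1.610.
78/5.94 = 13.131; 13.131^1.610 ≈ 63.21 mb.
P_c = 1013 − 63.21 = 949.79 ≈ 950 mb.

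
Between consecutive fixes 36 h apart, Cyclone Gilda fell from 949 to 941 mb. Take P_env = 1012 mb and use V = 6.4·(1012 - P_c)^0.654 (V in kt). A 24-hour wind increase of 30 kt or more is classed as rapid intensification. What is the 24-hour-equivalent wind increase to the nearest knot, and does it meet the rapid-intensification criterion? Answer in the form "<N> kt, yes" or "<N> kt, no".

5 kt, no

V₁: ΔP = 63, V ≈ 6.4 × 63^0.654 ≈ 96.15 kt.
V₂: ΔP = 71, V ≈ 6.4 × 71^0.654 ≈ 103.97 kt.
ΔV over 36 h = 7.82 kt → 24 h equivalent = 7.82 × 24/36 ≈ 5.21 kt.
5 kt < 30 kt ⇒ not rapid intensification.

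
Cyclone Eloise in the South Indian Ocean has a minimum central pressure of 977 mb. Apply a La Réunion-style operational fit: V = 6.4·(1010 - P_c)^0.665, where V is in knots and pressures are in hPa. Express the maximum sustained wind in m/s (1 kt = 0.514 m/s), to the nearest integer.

34 m/s

ΔP = 1010 − 977 = 33 mb.
V ≈ 6.4 × 33^0.665 = 6.4 × 10.228 ≈ 65.462 kt.
65.462 × 0.514 ≈ 33.65 m/s → 34 m/s.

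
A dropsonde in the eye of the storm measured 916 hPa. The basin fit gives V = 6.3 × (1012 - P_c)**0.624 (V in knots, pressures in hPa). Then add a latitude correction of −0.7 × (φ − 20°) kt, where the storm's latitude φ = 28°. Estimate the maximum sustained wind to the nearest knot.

103 kt

ΔP = 1012 − 916 = 96 hPa.
96^0.624 ≈ 17.256.
V ≈ 6.3 × 17.256 ≈ 108.7 kt.
Latitude correction: −0.7 × (28 − 20) = -5.6 kt.
Corrected V ≈ 103.1 kt → 103 kt.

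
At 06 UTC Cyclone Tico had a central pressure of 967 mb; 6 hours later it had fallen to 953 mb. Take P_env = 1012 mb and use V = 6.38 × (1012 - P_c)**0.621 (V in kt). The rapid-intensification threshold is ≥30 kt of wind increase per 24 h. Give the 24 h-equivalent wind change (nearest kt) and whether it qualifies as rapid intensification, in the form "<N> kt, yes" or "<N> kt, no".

V₁: ΔP = 45, V ≈ 6.38 × 45^0.621 ≈ 67.84 kt.
V₂: ΔP = 59, V ≈ 6.38 × 59^0.621 ≈ 80.26 kt.
ΔV over 6 h = 12.42 kt → 24 h equivalent = 12.42 × 24/6 ≈ 49.68 kt.
50 kt ≥ 30 kt ⇒ rapid intensification.

50 kt, yes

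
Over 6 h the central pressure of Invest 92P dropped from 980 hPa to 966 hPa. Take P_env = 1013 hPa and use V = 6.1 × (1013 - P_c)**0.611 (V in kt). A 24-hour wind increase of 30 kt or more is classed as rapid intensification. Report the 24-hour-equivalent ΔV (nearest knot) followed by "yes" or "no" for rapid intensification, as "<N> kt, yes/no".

V₁: ΔP = 33, V ≈ 6.1 × 33^0.611 ≈ 51.66 kt.
V₂: ΔP = 47, V ≈ 6.1 × 47^0.611 ≈ 64.12 kt.
ΔV over 6 h = 12.46 kt → 24 h equivalent = 12.46 × 24/6 ≈ 49.84 kt.
50 kt ≥ 30 kt ⇒ rapid intensification.

50 kt, yes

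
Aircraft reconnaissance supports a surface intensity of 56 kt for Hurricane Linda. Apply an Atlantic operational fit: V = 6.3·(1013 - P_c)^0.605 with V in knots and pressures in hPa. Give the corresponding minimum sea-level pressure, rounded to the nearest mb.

976 mb

ΔP = (V / 6.3)^(1/0.605) = (56/6.3)^1.653.
56/6.3 = 8.889; 8.889^1.653 ≈ 37.01 mb.
P_c = 1013 − 37.01 = 975.99 ≈ 976 mb.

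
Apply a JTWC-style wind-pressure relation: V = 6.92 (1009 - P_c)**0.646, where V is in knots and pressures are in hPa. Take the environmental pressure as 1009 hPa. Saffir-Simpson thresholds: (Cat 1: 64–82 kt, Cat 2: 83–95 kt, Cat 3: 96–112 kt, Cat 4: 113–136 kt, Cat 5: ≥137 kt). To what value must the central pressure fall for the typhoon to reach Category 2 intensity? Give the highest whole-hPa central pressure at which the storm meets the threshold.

Category 2 begins at V = 83 kt.
Required ΔP = (83/6.92)^(1/0.646) = 11.994^1.548 ≈ 46.80 hPa.
P_c ≤ 1009 − 46.80 = 962.20, so the highest integer P_c is 962 hPa.

962 hPa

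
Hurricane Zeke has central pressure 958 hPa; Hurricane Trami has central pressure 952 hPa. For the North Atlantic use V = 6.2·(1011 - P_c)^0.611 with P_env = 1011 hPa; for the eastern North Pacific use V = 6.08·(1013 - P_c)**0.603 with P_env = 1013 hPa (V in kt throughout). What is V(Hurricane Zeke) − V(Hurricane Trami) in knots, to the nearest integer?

-2 kt

Hurricane Zeke: ΔP = 53; V ≈ 6.2 × 53^0.611 ≈ 70.13 kt.
Hurricane Trami: ΔP = 61; V ≈ 6.08 × 61^0.603 ≈ 72.52 kt.
Difference ≈ 70.13 − 72.52 = -2.39 → -2 kt.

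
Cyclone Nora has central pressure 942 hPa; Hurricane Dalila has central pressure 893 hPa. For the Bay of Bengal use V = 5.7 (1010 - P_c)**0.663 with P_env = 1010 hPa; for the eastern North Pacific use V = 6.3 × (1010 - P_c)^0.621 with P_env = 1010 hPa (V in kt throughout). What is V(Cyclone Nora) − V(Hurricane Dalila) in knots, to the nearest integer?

Cyclone Nora: ΔP = 68; V ≈ 5.7 × 68^0.663 ≈ 93.50 kt.
Hurricane Dalila: ΔP = 117; V ≈ 6.3 × 117^0.621 ≈ 121.25 kt.
Difference ≈ 93.50 − 121.25 = -27.75 → -28 kt.

-28 kt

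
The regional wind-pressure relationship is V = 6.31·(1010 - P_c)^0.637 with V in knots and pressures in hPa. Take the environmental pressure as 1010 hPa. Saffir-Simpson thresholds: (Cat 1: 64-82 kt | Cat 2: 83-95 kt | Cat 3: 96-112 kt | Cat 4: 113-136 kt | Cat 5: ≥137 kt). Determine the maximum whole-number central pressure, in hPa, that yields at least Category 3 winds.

Category 3 begins at V = 96 kt.
Required ΔP = (96/6.31)^(1/0.637) = 15.214^1.570 ≈ 71.77 hPa.
P_c ≤ 1010 − 71.77 = 938.23, so the highest integer P_c is 938 hPa.

938 hPa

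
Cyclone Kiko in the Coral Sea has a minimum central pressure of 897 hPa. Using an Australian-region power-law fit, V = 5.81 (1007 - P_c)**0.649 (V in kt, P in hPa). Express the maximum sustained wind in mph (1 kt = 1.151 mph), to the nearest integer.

141 mph

ΔP = 1007 − 897 = 110 hPa.
V ≈ 5.81 × 110^0.649 = 5.81 × 21.128 ≈ 122.755 kt.
122.755 × 1.151 ≈ 141.29 mph → 141 mph.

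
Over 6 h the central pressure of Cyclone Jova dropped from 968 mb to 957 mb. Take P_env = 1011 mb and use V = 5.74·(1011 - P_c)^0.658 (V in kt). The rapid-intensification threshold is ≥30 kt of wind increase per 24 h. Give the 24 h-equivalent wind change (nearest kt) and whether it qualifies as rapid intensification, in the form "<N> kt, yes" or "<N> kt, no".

44 kt, yes

V₁: ΔP = 43, V ≈ 5.74 × 43^0.658 ≈ 68.19 kt.
V₂: ΔP = 54, V ≈ 5.74 × 54^0.658 ≈ 79.22 kt.
ΔV over 6 h = 11.03 kt → 24 h equivalent = 11.03 × 24/6 ≈ 44.12 kt.
44 kt ≥ 30 kt ⇒ rapid intensification.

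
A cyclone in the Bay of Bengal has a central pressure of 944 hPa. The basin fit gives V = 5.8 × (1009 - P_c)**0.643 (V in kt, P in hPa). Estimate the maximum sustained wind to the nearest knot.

ΔP = 1009 − 944 = 65 hPa.
65^0.643 ≈ 14.645.
V ≈ 5.8 × 14.645 ≈ 84.9 kt.

85 kt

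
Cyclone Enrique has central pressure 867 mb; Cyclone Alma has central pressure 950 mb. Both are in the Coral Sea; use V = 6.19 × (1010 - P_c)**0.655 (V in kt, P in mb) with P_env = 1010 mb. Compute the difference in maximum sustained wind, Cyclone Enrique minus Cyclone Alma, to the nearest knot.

69 kt

Cyclone Enrique: ΔP = 143; V ≈ 6.19 × 143^0.655 ≈ 159.75 kt.
Cyclone Alma: ΔP = 60; V ≈ 6.19 × 60^0.655 ≈ 90.44 kt.
Difference ≈ 159.75 − 90.44 = 69.31 → 69 kt.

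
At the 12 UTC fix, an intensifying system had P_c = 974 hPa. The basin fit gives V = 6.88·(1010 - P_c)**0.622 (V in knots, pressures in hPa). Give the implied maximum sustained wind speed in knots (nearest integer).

64 kt

ΔP = 1010 − 974 = 36 hPa.
36^0.622 ≈ 9.290.
V ≈ 6.88 × 9.290 ≈ 63.9 kt.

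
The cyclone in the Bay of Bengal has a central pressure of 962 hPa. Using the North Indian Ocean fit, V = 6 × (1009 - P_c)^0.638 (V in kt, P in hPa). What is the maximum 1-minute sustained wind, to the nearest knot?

70 kt

ΔP = 1009 − 962 = 47 hPa.
47^0.638 ≈ 11.663.
V ≈ 6 × 11.663 ≈ 70.0 kt.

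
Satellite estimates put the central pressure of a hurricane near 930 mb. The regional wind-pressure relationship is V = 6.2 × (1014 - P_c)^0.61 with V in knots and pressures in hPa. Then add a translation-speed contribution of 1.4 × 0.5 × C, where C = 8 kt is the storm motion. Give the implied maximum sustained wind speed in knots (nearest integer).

98 kt

ΔP = 1014 − 930 = 84 mb.
84^0.61 ≈ 14.921.
V ≈ 6.2 × 14.921 ≈ 92.5 kt.
Translation term: 1.4 × 0.5 × 8 = 5.6 kt.
Corrected V ≈ 98.1 kt → 98 kt.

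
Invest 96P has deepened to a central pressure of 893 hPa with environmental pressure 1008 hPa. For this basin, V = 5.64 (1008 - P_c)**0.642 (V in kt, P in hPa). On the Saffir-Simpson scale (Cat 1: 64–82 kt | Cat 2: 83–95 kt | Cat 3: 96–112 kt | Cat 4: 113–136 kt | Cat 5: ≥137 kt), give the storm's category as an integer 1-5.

4

ΔP = 1008 − 893 = 115 hPa.
V ≈ 5.64 × 115^0.642 = 5.64 × 21.04 ≈ 119 kt.
119 kt falls in the Category 4 band.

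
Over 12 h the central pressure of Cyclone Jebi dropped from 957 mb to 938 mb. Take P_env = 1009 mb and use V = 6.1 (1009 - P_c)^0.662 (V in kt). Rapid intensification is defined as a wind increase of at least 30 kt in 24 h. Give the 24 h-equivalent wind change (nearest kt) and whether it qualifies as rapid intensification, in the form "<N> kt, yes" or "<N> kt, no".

V₁: ΔP = 52, V ≈ 6.1 × 52^0.662 ≈ 83.43 kt.
V₂: ΔP = 71, V ≈ 6.1 × 71^0.662 ≈ 102.53 kt.
ΔV over 12 h = 19.10 kt → 24 h equivalent = 19.10 × 24/12 ≈ 38.20 kt.
38 kt ≥ 30 kt ⇒ rapid intensification.

38 kt, yes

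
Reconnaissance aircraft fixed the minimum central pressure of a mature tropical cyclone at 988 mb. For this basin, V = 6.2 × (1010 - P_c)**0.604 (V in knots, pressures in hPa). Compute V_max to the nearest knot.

40 kt

ΔP = 1010 − 988 = 22 mb.
22^0.604 ≈ 6.469.
V ≈ 6.2 × 6.469 ≈ 40.1 kt.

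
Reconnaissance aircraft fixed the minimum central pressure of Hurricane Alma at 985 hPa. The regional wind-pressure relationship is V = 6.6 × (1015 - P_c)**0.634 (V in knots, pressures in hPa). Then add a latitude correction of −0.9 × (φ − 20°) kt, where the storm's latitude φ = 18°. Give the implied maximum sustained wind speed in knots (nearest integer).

59 kt

ΔP = 1015 − 985 = 30 hPa.
30^0.634 ≈ 8.640.
V ≈ 6.6 × 8.640 ≈ 57.0 kt.
Latitude correction: −0.9 × (18 − 20) = 1.8 kt.
Corrected V ≈ 58.8 kt → 59 kt.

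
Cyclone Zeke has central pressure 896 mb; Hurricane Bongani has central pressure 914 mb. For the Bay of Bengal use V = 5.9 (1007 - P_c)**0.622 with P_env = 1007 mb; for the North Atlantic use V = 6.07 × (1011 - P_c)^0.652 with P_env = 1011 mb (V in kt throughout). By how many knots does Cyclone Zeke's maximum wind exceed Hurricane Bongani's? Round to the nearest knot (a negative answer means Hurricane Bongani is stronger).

-9 kt

Cyclone Zeke: ΔP = 111; V ≈ 5.9 × 111^0.622 ≈ 110.42 kt.
Hurricane Bongani: ΔP = 97; V ≈ 6.07 × 97^0.652 ≈ 119.83 kt.
Difference ≈ 110.42 − 119.83 = -9.41 → -9 kt.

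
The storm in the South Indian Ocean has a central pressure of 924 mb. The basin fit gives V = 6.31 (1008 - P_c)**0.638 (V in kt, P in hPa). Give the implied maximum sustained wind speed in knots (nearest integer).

ΔP = 1008 − 924 = 84 mb.
84^0.638 ≈ 16.892.
V ≈ 6.31 × 16.892 ≈ 106.6 kt.

107 kt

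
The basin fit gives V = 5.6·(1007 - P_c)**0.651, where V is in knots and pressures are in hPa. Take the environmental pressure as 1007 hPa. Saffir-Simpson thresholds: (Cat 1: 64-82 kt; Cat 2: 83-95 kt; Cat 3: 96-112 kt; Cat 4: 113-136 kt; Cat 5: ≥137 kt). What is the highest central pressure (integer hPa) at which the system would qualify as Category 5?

Category 5 begins at V = 137 kt.
Required ΔP = (137/5.6)^(1/0.651) = 24.464^1.536 ≈ 135.81 hPa.
P_c ≤ 1007 − 135.81 = 871.19, so the highest integer P_c is 871 hPa.

871 hPa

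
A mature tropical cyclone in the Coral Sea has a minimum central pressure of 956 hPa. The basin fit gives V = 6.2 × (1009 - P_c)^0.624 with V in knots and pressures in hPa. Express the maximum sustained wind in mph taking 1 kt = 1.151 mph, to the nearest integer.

85 mph

ΔP = 1009 − 956 = 53 hPa.
V ≈ 6.2 × 53^0.624 = 6.2 × 11.911 ≈ 73.848 kt.
73.848 × 1.151 ≈ 85.00 mph → 85 mph.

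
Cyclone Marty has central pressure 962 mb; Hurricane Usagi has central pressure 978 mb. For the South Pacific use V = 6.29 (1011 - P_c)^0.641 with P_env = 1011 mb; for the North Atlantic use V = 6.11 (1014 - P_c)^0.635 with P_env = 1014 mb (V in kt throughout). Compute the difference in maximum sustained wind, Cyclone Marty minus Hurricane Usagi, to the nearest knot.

Cyclone Marty: ΔP = 49; V ≈ 6.29 × 49^0.641 ≈ 76.22 kt.
Hurricane Usagi: ΔP = 36; V ≈ 6.11 × 36^0.635 ≈ 59.47 kt.
Difference ≈ 76.22 − 59.47 = 16.75 → 17 kt.

17 kt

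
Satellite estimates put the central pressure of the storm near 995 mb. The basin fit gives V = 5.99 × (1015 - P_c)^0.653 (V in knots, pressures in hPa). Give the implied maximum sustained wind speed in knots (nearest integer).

42 kt

ΔP = 1015 − 995 = 20 mb.
20^0.653 ≈ 7.072.
V ≈ 5.99 × 7.072 ≈ 42.4 kt.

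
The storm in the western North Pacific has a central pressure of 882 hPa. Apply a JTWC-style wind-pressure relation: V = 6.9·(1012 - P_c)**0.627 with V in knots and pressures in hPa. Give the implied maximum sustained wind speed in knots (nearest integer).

146 kt

ΔP = 1012 − 882 = 130 hPa.
130^0.627 ≈ 21.156.
V ≈ 6.9 × 21.156 ≈ 146.0 kt.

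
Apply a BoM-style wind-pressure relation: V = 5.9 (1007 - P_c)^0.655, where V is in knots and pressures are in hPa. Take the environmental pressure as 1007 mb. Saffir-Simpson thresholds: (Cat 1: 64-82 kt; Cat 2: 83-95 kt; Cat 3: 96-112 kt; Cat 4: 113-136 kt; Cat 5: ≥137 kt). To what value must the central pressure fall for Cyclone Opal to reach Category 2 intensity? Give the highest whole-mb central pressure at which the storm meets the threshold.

Category 2 begins at V = 83 kt.
Required ΔP = (83/5.9)^(1/0.655) = 14.068^1.527 ≈ 56.63 mb.
P_c ≤ 1007 − 56.63 = 950.37, so the highest integer P_c is 950 mb.

950 mb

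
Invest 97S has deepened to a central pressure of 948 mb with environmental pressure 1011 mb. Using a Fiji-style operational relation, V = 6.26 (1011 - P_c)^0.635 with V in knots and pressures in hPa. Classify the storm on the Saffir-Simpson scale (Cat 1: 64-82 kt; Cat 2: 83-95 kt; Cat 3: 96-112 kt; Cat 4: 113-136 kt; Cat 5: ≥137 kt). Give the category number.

2

ΔP = 1011 − 948 = 63 mb.
V ≈ 6.26 × 63^0.635 = 6.26 × 13.89 ≈ 87 kt.
87 kt falls in the Category 2 band.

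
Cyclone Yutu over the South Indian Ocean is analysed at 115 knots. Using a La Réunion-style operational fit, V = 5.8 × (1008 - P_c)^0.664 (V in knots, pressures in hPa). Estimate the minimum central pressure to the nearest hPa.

ΔP = (V / 5.8)^(1/0.664) = (115/5.8)^1.506.
115/5.8 = 19.828; 19.828^1.506 ≈ 89.89 hPa.
P_c = 1008 − 89.89 = 918.11 ≈ 918 hPa.

918 hPa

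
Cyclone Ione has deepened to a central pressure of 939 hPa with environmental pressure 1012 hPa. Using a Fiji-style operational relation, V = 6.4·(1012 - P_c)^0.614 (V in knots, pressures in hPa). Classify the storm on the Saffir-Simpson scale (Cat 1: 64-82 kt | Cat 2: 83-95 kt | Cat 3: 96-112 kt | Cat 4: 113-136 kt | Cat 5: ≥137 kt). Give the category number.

2

ΔP = 1012 − 939 = 73 hPa.
V ≈ 6.4 × 73^0.614 = 6.4 × 13.93 ≈ 89 kt.
89 kt falls in the Category 2 band.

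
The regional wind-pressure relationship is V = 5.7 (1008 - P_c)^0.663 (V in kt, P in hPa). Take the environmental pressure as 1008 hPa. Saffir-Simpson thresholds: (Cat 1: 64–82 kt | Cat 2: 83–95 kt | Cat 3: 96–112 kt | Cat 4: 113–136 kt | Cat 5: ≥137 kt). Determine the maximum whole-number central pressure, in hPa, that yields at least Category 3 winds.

937 hPa

Category 3 begins at V = 96 kt.
Required ΔP = (96/5.7)^(1/0.663) = 16.842^1.508 ≈ 70.76 hPa.
P_c ≤ 1008 − 70.76 = 937.24, so the highest integer P_c is 937 hPa.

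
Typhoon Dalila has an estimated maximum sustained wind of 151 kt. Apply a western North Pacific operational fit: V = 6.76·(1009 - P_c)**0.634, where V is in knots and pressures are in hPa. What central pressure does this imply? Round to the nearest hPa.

ΔP = (V / 6.76)^(1/0.634) = (151/6.76)^1.577.
151/6.76 = 22.337; 22.337^1.577 ≈ 134.22 hPa.
P_c = 1009 − 134.22 = 874.78 ≈ 875 hPa.

875 hPa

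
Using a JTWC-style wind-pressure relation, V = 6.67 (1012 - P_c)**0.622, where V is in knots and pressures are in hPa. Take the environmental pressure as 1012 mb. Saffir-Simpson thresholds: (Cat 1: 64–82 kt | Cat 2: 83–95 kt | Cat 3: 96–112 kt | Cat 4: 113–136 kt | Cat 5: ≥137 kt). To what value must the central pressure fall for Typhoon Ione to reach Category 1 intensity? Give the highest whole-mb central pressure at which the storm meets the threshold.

974 mb

Category 1 begins at V = 64 kt.
Required ΔP = (64/6.67)^(1/0.622) = 9.595^1.608 ≈ 37.92 mb.
P_c ≤ 1012 − 37.92 = 974.08, so the highest integer P_c is 974 mb.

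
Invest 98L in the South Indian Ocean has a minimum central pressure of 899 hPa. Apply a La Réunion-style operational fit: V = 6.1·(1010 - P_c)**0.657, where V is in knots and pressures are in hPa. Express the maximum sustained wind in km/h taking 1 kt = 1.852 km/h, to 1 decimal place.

249.3 km/h

ΔP = 1010 − 899 = 111 hPa.
V ≈ 6.1 × 111^0.657 = 6.1 × 22.069 ≈ 134.619 kt.
134.619 × 1.852 ≈ 249.31 km/h → 249.3 km/h.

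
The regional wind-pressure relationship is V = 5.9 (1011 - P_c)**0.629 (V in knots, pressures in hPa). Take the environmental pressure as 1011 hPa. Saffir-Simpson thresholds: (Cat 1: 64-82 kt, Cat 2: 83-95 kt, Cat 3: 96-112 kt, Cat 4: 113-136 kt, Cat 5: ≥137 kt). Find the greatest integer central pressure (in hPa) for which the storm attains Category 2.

Category 2 begins at V = 83 kt.
Required ΔP = (83/5.9)^(1/0.629) = 14.068^1.590 ≈ 66.91 hPa.
P_c ≤ 1011 − 66.91 = 944.09, so the highest integer P_c is 944 hPa.

944 hPa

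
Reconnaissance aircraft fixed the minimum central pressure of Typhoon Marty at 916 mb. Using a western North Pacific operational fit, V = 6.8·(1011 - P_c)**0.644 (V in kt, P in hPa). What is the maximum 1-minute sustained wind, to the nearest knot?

ΔP = 1011 − 916 = 95 mb.
95^0.644 ≈ 18.778.
V ≈ 6.8 × 18.778 ≈ 127.7 kt.

128 kt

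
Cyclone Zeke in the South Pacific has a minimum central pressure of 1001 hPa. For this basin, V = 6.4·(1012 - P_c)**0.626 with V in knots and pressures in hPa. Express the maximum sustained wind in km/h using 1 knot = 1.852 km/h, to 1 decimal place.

53.2 km/h

ΔP = 1012 − 1001 = 11 hPa.
V ≈ 6.4 × 11^0.626 = 6.4 × 4.487 ≈ 28.714 kt.
28.714 × 1.852 ≈ 53.18 km/h → 53.2 km/h.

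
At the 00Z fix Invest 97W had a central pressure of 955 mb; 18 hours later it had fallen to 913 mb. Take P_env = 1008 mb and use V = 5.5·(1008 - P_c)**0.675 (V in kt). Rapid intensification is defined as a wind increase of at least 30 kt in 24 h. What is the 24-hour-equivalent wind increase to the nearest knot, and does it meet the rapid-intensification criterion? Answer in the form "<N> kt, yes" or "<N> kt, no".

52 kt, yes

V₁: ΔP = 53, V ≈ 5.5 × 53^0.675 ≈ 80.21 kt.
V₂: ΔP = 95, V ≈ 5.5 × 95^0.675 ≈ 118.94 kt.
ΔV over 18 h = 38.73 kt → 24 h equivalent = 38.73 × 24/18 ≈ 51.64 kt.
52 kt ≥ 30 kt ⇒ rapid intensification.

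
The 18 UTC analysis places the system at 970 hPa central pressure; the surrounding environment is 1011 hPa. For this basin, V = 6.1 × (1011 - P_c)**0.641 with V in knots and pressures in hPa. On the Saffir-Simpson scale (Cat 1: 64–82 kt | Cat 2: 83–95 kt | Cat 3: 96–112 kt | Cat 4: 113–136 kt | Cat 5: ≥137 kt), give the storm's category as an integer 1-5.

ΔP = 1011 − 970 = 41 hPa.
V ≈ 6.1 × 41^0.641 = 6.1 × 10.81 ≈ 66 kt.
66 kt falls in the Category 1 band.

1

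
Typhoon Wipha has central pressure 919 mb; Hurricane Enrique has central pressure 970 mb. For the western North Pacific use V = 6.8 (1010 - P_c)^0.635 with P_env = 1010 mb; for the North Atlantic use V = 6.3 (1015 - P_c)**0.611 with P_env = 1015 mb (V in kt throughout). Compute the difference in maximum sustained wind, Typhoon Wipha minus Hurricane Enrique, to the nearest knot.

55 kt

Typhoon Wipha: ΔP = 91; V ≈ 6.8 × 91^0.635 ≈ 119.26 kt.
Hurricane Enrique: ΔP = 45; V ≈ 6.3 × 45^0.611 ≈ 64.48 kt.
Difference ≈ 119.26 − 64.48 = 54.78 → 55 kt.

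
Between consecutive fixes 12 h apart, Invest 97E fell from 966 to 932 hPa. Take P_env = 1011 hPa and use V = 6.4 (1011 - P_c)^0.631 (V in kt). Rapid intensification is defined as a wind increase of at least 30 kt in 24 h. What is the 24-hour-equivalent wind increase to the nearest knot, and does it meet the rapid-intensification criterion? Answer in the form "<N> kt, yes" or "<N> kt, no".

60 kt, yes

V₁: ΔP = 45, V ≈ 6.4 × 45^0.631 ≈ 70.69 kt.
V₂: ΔP = 79, V ≈ 6.4 × 79^0.631 ≈ 100.83 kt.
ΔV over 12 h = 30.14 kt → 24 h equivalent = 30.14 × 24/12 ≈ 60.28 kt.
60 kt ≥ 30 kt ⇒ rapid intensification.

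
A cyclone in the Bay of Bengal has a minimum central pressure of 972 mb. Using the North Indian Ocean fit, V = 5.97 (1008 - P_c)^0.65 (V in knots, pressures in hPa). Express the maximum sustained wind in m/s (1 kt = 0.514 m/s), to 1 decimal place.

ΔP = 1008 − 972 = 36 mb.
V ≈ 5.97 × 36^0.65 = 5.97 × 10.271 ≈ 61.316 kt.
61.316 × 0.514 ≈ 31.52 m/s → 31.5 m/s.

31.5 m/s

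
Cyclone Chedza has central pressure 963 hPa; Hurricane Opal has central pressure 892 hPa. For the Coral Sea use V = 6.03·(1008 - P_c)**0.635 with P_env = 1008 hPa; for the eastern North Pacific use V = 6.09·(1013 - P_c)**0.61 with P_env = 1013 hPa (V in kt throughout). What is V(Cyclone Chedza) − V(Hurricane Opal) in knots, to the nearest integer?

-46 kt

Cyclone Chedza: ΔP = 45; V ≈ 6.03 × 45^0.635 ≈ 67.62 kt.
Hurricane Opal: ΔP = 121; V ≈ 6.09 × 121^0.61 ≈ 113.53 kt.
Difference ≈ 67.62 − 113.53 = -45.91 → -46 kt.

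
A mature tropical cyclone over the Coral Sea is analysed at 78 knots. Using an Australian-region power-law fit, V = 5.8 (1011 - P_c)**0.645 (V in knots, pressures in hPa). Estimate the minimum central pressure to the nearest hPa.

ΔP = (V / 5.8)^(1/0.645) = (78/5.8)^1.550.
78/5.8 = 13.448; 13.448^1.550 ≈ 56.22 hPa.
P_c = 1011 − 56.22 = 954.78 ≈ 955 hPa.

955 hPa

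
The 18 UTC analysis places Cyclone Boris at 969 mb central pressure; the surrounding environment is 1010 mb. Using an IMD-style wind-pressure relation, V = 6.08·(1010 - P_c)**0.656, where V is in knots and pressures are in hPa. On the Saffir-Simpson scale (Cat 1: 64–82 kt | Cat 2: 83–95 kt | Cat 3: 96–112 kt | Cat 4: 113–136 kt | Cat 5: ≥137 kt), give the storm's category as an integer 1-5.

1

ΔP = 1010 − 969 = 41 mb.
V ≈ 6.08 × 41^0.656 = 6.08 × 11.43 ≈ 69 kt.
69 kt falls in the Category 1 band.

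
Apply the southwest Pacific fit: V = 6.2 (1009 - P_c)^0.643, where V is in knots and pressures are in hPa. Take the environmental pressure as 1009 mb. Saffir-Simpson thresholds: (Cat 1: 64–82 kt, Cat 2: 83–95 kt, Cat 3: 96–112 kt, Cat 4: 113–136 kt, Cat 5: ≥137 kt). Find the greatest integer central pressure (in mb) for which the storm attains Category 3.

Category 3 begins at V = 96 kt.
Required ΔP = (96/6.2)^(1/0.643) = 15.484^1.555 ≈ 70.88 mb.
P_c ≤ 1009 − 70.88 = 938.12, so the highest integer P_c is 938 mb.

938 mb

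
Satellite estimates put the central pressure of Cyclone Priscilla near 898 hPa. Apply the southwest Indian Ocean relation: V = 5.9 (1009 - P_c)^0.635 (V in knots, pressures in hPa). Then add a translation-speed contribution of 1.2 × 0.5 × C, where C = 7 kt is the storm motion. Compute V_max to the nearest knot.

122 kt

ΔP = 1009 − 898 = 111 hPa.
111^0.635 ≈ 19.897.
V ≈ 5.9 × 19.897 ≈ 117.4 kt.
Translation term: 1.2 × 0.5 × 7 = 4.2 kt.
Corrected V ≈ 121.6 kt → 122 kt.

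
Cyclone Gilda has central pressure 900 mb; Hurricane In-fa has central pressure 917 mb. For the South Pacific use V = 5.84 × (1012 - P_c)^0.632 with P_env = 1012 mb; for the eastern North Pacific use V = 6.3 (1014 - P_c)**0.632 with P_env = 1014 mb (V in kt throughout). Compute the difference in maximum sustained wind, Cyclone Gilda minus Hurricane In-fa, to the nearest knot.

2 kt

Cyclone Gilda: ΔP = 112; V ≈ 5.84 × 112^0.632 ≈ 115.22 kt.
Hurricane In-fa: ΔP = 97; V ≈ 6.3 × 97^0.632 ≈ 113.50 kt.
Difference ≈ 115.22 − 113.50 = 1.72 → 2 kt.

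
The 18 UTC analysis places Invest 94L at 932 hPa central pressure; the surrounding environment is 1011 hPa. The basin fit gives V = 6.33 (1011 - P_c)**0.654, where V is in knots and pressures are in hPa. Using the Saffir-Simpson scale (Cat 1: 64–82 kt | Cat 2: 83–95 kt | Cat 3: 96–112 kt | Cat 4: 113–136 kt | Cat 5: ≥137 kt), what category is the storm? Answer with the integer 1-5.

3

ΔP = 1011 − 932 = 79 hPa.
V ≈ 6.33 × 79^0.654 = 6.33 × 17.42 ≈ 110 kt.
110 kt falls in the Category 3 band.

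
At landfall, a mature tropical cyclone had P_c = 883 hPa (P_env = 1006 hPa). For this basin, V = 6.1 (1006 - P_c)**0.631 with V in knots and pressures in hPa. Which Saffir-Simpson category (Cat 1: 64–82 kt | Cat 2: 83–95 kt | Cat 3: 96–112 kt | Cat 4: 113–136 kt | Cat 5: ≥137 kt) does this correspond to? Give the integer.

ΔP = 1006 − 883 = 123 hPa.
V ≈ 6.1 × 123^0.631 = 6.1 × 20.83 ≈ 127 kt.
127 kt falls in the Category 4 band.

4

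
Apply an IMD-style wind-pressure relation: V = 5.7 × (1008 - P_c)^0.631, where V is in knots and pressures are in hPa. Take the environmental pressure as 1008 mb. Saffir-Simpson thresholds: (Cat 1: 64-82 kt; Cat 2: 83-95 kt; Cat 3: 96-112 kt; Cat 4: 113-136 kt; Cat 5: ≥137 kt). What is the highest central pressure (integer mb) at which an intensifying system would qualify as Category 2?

938 mb

Category 2 begins at V = 83 kt.
Required ΔP = (83/5.7)^(1/0.631) = 14.561^1.585 ≈ 69.73 mb.
P_c ≤ 1008 − 69.73 = 938.27, so the highest integer P_c is 938 mb.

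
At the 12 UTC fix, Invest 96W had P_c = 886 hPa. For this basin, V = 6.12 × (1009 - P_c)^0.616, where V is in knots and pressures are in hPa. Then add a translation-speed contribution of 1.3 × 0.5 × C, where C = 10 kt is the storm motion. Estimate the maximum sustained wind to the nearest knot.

125 kt

ΔP = 1009 − 886 = 123 hPa.
123^0.616 ≈ 19.381.
V ≈ 6.12 × 19.381 ≈ 118.6 kt.
Translation term: 1.3 × 0.5 × 10 = 6.5 kt.
Corrected V ≈ 125.1 kt → 125 kt.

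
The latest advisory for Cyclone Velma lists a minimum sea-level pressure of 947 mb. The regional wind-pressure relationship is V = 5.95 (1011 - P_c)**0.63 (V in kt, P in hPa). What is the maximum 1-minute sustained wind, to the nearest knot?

82 kt

ΔP = 1011 − 947 = 64 mb.
64^0.63 ≈ 13.737.
V ≈ 5.95 × 13.737 ≈ 81.7 kt.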